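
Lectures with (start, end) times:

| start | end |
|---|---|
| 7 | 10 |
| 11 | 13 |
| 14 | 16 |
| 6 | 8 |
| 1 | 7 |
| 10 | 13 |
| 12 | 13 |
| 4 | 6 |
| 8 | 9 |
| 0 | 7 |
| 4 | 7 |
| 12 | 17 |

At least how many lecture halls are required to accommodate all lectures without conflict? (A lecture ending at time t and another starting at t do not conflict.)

The answer is the maximum number of intervals overlapping at any instant.
starts: [0, 1, 4, 4, 6, 7, 8, 10, 11, 12, 12, 14]
ends:   [6, 7, 7, 7, 8, 9, 10, 13, 13, 13, 16, 17]
s0→1 s1→2 s4→3 s4→4  — peak 4.

4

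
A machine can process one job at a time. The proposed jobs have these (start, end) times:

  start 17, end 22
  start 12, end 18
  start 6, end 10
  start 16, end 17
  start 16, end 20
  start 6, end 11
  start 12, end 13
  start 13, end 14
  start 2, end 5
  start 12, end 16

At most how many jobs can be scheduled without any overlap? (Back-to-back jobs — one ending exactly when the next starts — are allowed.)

Order by finish time; keep every interval that doesn't clash with the previous kept one.
Sorted by end: (2,5)  (6,10)  (6,11)  (12,13)  (13,14)  (12,16)  (16,17)  (12,18)  (16,20)  (17,22)
take (2,5); take (6,10); take (12,13); take (13,14); skip (12,16); take (16,17); skip (12,18); take (17,22).
Selected 6 jobs.

6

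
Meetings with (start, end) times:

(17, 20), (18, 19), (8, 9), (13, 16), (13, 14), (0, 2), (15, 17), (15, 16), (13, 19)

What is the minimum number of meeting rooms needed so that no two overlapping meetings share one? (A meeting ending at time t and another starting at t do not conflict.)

The answer is the maximum number of intervals overlapping at any instant.
starts: [0, 8, 13, 13, 13, 15, 15, 17, 18]
ends:   [2, 9, 14, 16, 16, 17, 19, 19, 20]
s0→1 e2→0 s8→1 e9→0 s13→1 s13→2 s13→3 e14→2 s15→3 s15→4  — peak 4.

4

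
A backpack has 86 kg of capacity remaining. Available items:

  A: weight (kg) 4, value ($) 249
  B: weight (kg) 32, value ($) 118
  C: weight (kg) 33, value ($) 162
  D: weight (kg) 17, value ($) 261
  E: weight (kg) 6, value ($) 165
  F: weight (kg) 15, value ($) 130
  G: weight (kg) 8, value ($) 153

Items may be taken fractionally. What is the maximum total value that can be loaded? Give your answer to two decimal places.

1131.06

Greedy by value/weight ratio, highest first.
Ratios (sorted): A 62.25, E 27.50, G 19.12, D 15.35, F 8.67, C 4.91, B 3.69
take A (4 @ 249); take E (6 @ 165); take G (8 @ 153); take D (17 @ 261); take F (15 @ 130); take C (33 @ 162); take 3/32 of B → 11.06. Capacity used 86/86.
Total value = 1131.06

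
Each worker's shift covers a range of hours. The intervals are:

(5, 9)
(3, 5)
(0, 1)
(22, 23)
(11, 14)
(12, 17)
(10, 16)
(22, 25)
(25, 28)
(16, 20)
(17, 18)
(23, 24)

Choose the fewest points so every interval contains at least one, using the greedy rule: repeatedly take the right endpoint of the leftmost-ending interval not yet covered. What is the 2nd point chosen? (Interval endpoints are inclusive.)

5

Sort by right endpoint; whenever an interval is uncovered, place a point at its right end.
By right end: [0,1]  [3,5]  [5,9]  [11,14]  [10,16]  [12,17]  [17,18]  [16,20]  [22,23]  [23,24]  [22,25]  [25,28]
[0,1] uncovered → point at 1; [3,5] uncovered → point at 5; [11,14] uncovered → point at 14; [17,18] uncovered → point at 18; [22,23] uncovered → point at 23; [25,28] uncovered → point at 28.
Points: 1, 5, 14, 18, 23, 28 (6 total).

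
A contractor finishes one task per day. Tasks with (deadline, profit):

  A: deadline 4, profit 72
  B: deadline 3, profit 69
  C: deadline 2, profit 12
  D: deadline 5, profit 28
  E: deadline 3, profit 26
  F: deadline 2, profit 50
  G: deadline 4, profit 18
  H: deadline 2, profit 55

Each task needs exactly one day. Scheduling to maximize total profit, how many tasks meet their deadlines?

5

By profit: A(d4,72), B(d3,69), H(d2,55), F(d2,50), D(d5,28), E(d3,26), G(d4,18), C(d2,12)
A→slot 4; B→slot 3; H→slot 2; F→slot 1; D→slot 5; E skipped; G skipped; C skipped.
5 of 8 scheduled.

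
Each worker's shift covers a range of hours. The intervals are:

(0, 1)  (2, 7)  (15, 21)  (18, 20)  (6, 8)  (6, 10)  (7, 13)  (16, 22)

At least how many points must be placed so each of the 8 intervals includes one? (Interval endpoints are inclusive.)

3

Sort by right endpoint; whenever an interval is uncovered, place a point at its right end.
Sorted: [0,1] [2,7] [6,8] [6,10] [7,13] [18,20] [15,21] [16,22]
{[0,1]} hit by 1; {[2,7],[6,8],[6,10],[7,13]} hit by 7; {[18,20],[15,21],[16,22]} hit by 20.
Points: 1, 7, 20 (3 total).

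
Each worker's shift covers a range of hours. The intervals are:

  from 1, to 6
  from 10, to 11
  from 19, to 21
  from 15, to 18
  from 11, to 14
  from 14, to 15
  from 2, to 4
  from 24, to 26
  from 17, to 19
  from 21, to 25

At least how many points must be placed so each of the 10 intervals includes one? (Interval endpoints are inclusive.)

5

By right end: [2,4]  [1,6]  [10,11]  [11,14]  [14,15]  [15,18]  [17,19]  [19,21]  [21,25]  [24,26]
[2,4] uncovered → point at 4; [10,11] uncovered → point at 11; [14,15] uncovered → point at 15; [17,19] uncovered → point at 19; [21,25] uncovered → point at 25.
Points: 4, 11, 15, 19, 25 (5 total).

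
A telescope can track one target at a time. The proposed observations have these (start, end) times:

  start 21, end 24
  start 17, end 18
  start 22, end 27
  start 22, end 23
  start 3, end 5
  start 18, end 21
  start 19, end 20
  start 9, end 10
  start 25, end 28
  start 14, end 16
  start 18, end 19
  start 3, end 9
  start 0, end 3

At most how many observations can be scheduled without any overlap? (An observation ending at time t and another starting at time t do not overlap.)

Order by finish time; keep every interval that doesn't clash with the previous kept one.
By end time: (0,3), (3,5), (3,9), (9,10), (14,16), (17,18), (18,19), (19,20), (18,21), (22,23), (21,24), (22,27), (25,28).
Pick (0,3); next start ≥ 3 → (3,5); next start ≥ 5 → (9,10); next start ≥ 10 → (14,16); next start ≥ 16 → (17,18); next start ≥ 18 → (18,19); next start ≥ 19 → (19,20); next start ≥ 20 → (22,23); next start ≥ 23 → (25,28).
Selected 9 observations.

9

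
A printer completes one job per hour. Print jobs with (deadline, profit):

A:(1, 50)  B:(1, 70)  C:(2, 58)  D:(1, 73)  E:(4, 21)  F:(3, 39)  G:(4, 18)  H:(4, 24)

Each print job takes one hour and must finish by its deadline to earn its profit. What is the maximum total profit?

194

By profit: D(d1,73), B(d1,70), C(d2,58), A(d1,50), F(d3,39), H(d4,24), E(d4,21), G(d4,18)
D→slot 1; B skipped; C→slot 2; A skipped; F→slot 3; H→slot 4; E skipped; G skipped.
Profit = 73 + 58 + 39 + 24 = 194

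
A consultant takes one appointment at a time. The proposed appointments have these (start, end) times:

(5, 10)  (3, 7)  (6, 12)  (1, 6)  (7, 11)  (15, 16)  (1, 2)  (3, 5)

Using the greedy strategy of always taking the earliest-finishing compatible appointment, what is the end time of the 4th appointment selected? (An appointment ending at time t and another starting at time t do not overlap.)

16

Sorted by end: (1,2)  (3,5)  (1,6)  (3,7)  (5,10)  (7,11)  (6,12)  (15,16)
take (1,2); take (3,5); skip (1,6); take (5,10); skip (6,12); take (15,16).
Selected: (1,2) (3,5) (5,10) (15,16)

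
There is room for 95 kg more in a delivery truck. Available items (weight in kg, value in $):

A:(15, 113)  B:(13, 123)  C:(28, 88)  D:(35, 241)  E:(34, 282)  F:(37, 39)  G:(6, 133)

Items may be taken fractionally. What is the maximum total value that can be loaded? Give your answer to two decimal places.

836.91

Order: G (133/6=22.17) > B (123/13=9.46) > E (282/34=8.29) > A (113/15=7.53) > D (241/35=6.89) > C (88/28=3.14) > F (39/37=1.05)
Fill: take G (6 @ 133) → take B (13 @ 123) → take E (34 @ 282) → take A (15 @ 113) → take 27/35 of D → 185.91; 95/95 used.
Total value = 836.91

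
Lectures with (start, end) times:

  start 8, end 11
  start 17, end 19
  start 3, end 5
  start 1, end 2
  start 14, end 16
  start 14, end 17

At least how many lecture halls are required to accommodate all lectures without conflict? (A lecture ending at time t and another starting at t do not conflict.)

2

The answer is the maximum number of intervals overlapping at any instant.
Events (time:±→running): 1:+→1 2:-→0 3:+→1 5:-→0 8:+→1 11:-→0 14:+→1 14:+→2 … peak 2.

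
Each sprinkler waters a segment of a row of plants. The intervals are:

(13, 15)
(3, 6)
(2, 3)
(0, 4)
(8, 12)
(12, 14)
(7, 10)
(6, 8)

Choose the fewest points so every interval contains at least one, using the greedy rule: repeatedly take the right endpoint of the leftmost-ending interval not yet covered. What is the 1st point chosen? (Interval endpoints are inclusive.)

3

Process intervals by earliest right end; each time one isn't hit yet, stab at its right endpoint.
By right end: [2,3]  [0,4]  [3,6]  [6,8]  [7,10]  [8,12]  [12,14]  [13,15]
[2,3] uncovered → point at 3; [6,8] uncovered → point at 8; [12,14] uncovered → point at 14.
Points: 3, 8, 14 (3 total).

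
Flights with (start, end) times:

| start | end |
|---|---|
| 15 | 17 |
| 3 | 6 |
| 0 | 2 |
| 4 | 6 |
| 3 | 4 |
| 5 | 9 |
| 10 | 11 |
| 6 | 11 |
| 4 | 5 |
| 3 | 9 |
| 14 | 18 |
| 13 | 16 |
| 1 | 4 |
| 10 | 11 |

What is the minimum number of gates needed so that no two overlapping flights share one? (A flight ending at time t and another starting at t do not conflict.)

4

starts: [0, 1, 3, 3, 3, 4, 4, 5, 6, 10, 10, 13, 14, 15]
ends:   [2, 4, 4, 5, 6, 6, 9, 9, 11, 11, 11, 16, 17, 18]
s0→1 s1→2 e2→1 s3→2 s3→3 s3→4  — peak 4.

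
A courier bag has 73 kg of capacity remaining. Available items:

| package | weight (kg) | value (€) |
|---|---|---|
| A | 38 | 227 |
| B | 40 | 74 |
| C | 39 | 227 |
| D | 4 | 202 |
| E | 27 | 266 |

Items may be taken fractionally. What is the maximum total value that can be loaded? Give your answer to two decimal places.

718.28

Greedy by value/weight ratio, highest first.
Order: D (202/4=50.50) > E (266/27=9.85) > A (227/38=5.97) > C (227/39=5.82) > B (74/40=1.85)
Fill: take D (4 @ 202) → take E (27 @ 266) → take A (38 @ 227) → take 4/39 of C → 23.28; 73/73 used.
Total value = 718.28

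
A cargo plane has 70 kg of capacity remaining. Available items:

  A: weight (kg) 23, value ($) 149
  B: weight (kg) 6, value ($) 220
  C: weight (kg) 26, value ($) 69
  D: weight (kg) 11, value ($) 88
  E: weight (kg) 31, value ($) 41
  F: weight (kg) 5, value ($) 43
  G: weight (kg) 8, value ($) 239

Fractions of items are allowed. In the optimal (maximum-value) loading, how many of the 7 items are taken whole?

5

Ratios (sorted): B 36.67, G 29.88, F 8.60, D 8.00, A 6.48, C 2.65, E 1.32
take B (6 @ 220); take G (8 @ 239); take F (5 @ 43); take D (11 @ 88); take A (23 @ 149); take 17/26 of C → 45.12. Capacity used 70/70.
5 item(s) taken whole; one partial (take 17/26 of C).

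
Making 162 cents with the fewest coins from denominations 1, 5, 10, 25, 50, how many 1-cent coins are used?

2

Greedy: take as many of the largest coin as possible, then repeat with the remainder.
162 = 3×50 + 1×10 + 2×1
Count of 1: 2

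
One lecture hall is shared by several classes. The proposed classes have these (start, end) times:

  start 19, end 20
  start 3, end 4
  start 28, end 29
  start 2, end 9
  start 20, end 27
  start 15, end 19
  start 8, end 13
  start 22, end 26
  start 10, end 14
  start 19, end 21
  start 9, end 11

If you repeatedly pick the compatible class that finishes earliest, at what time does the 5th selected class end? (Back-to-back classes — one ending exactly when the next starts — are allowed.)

Sorted by end: (3,4)  (2,9)  (9,11)  (8,13)  (10,14)  (15,19)  (19,20)  (19,21)  (22,26)  (20,27)  (28,29)
take (3,4); skip (2,9); take (9,11); skip (10,14); take (15,19); take (19,20); take (22,26); take (28,29).
Selected: (3,4) (9,11) (15,19) (19,20) (22,26) (28,29)

26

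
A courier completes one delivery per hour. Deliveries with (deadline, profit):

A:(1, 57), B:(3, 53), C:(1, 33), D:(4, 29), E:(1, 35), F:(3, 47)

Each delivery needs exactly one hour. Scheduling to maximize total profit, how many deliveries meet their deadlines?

4

By profit: A(d1,57), B(d3,53), F(d3,47), E(d1,35), C(d1,33), D(d4,29)
A→slot 1; B→slot 3; F→slot 2; E skipped; C skipped; D→slot 4.
4 of 6 scheduled.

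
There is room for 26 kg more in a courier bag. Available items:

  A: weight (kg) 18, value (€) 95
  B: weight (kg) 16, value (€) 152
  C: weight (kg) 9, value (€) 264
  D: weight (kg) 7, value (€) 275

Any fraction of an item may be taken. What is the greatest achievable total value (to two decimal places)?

Sort by value per unit weight and fill in that order.
Ratios (sorted): D 39.29, C 29.33, B 9.50, A 5.28
take D (7 @ 275); take C (9 @ 264); take 10/16 of B → 95.00. Capacity used 26/26.
Total value = 634.00

634.00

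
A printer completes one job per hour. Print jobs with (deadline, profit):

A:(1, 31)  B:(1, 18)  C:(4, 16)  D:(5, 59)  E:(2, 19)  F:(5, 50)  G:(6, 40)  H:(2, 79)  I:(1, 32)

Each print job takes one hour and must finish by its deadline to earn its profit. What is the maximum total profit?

Profit order: H=79 D=59 F=50 G=40 I=32 A=31 E=19 B=18 C=16
Assign: H→slot 2, D→slot 5, F→slot 4, G→slot 6, I→slot 1, A skipped, E skipped, B skipped, C→slot 3.
Slots: [1:I] [2:H] [3:C] [4:F] [5:D] [6:G]
Profit = 32 + 79 + 16 + 50 + 59 + 40 = 276

276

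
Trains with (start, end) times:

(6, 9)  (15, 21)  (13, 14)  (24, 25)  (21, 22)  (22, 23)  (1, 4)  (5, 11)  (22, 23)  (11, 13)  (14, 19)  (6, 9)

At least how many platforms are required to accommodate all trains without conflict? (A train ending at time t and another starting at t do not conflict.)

Count concurrent intervals with a sweep; the peak is the room count.
Events (time:±→running): 1:+→1 4:-→0 5:+→1 6:+→2 6:+→3 … peak 3.

3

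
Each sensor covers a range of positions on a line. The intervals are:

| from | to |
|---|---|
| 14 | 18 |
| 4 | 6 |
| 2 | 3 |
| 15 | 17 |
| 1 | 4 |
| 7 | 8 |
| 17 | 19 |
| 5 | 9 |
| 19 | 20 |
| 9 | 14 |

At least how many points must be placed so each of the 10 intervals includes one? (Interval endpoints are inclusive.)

Sorted: [2,3] [1,4] [4,6] [7,8] [5,9] [9,14] [15,17] [14,18] [17,19] [19,20]
{[2,3],[1,4]} hit by 3; {[4,6]} hit by 6; {[7,8],[5,9]} hit by 8; {[9,14]} hit by 14; {[15,17],[14,18],[17,19]} hit by 17; {[19,20]} hit by 20.
Points: 3, 6, 8, 14, 17, 20 (6 total).

6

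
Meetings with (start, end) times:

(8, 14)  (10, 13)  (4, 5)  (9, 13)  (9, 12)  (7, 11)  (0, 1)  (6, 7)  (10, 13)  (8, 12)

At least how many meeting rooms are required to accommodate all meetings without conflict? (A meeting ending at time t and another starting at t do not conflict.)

7

The answer is the maximum number of intervals overlapping at any instant.
Events (time:±→running): 0:+→1 1:-→0 4:+→1 5:-→0 6:+→1 7:-→0 7:+→1 8:+→2 8:+→3 9:+→4 9:+→5 10:+→6 10:+→7 … peak 7.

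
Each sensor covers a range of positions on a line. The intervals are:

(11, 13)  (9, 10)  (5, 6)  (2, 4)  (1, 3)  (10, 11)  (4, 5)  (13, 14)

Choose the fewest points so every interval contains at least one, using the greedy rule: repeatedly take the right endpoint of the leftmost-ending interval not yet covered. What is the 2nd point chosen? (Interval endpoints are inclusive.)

5

By right end: [1,3]  [2,4]  [4,5]  [5,6]  [9,10]  [10,11]  [11,13]  [13,14]
[1,3] uncovered → point at 3; [4,5] uncovered → point at 5; [9,10] uncovered → point at 10; [11,13] uncovered → point at 13.
Points: 3, 5, 10, 13 (4 total).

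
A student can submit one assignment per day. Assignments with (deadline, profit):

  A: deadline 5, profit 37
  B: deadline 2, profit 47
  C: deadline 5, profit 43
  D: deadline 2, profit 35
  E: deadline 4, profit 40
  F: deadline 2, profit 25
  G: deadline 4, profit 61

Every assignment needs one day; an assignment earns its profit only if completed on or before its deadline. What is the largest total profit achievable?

228

Take jobs in profit order; each goes to the latest open slot no later than its deadline.
Profit order: G=61 B=47 C=43 E=40 A=37 D=35 F=25
Assign: G→slot 4, B→slot 2, C→slot 5, E→slot 3, A→slot 1, D skipped, F skipped.
Slots: [1:A] [2:B] [3:E] [4:G] [5:C]
Profit = 37 + 47 + 40 + 61 + 43 = 228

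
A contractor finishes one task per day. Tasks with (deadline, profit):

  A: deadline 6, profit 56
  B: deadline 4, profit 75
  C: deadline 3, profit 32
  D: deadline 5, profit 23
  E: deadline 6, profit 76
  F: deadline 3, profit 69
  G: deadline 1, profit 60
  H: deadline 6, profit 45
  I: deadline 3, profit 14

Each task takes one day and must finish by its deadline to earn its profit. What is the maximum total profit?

381

Sort by profit descending; place each in the latest free slot ≤ its deadline.
Profit order: E=76 B=75 F=69 G=60 A=56 H=45 C=32 D=23 I=14
Assign: E→slot 6, B→slot 4, F→slot 3, G→slot 1, A→slot 5, H→slot 2, C skipped, D skipped, I skipped.
Slots: [1:G] [2:H] [3:F] [4:B] [5:A] [6:E]
Profit = 60 + 45 + 69 + 75 + 56 + 76 = 381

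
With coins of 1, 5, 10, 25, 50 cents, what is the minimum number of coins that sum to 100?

2

Use the largest denomination that fits, subtract, and repeat.
100 = 2×50
Total coins = 2 = 2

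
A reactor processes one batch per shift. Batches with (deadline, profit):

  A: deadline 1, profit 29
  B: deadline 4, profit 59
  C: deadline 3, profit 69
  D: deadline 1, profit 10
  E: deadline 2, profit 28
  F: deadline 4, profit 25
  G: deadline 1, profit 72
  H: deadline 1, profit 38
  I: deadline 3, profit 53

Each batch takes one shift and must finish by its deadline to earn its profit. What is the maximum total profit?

253

Take jobs in profit order; each goes to the latest open slot no later than its deadline.
Profit order: G=72 C=69 B=59 I=53 H=38 A=29 E=28 F=25 D=10
Assign: G→slot 1, C→slot 3, B→slot 4, I→slot 2, H skipped, A skipped, E skipped, F skipped, D skipped.
Slots: [1:G] [2:I] [3:C] [4:B]
Profit = 72 + 53 + 69 + 59 = 253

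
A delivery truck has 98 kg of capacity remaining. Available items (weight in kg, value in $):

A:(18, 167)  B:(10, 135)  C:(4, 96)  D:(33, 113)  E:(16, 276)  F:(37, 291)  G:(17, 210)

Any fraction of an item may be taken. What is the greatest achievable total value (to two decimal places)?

1143.54

Order: C (96/4=24.00) > E (276/16=17.25) > B (135/10=13.50) > G (210/17=12.35) > A (167/18=9.28) > F (291/37=7.86) > D (113/33=3.42)
Fill: take C (4 @ 96) → take E (16 @ 276) → take B (10 @ 135) → take G (17 @ 210) → take A (18 @ 167) → take 33/37 of F → 259.54; 98/98 used.
Total value = 1143.54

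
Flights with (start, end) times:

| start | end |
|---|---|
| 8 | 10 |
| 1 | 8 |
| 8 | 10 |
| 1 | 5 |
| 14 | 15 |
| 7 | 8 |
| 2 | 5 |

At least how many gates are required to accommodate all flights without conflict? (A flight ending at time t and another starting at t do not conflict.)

3

Events (time:±→running): 1:+→1 1:+→2 2:+→3 … peak 3.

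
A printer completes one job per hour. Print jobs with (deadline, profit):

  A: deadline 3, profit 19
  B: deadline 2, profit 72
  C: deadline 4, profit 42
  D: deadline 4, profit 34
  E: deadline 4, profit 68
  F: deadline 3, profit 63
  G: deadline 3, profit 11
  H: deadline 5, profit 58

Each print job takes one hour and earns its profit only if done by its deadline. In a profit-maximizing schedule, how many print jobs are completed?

5

Sort by profit descending; place each in the latest free slot ≤ its deadline.
Profit order: B=72 E=68 F=63 H=58 C=42 D=34 A=19 G=11
Assign: B→slot 2, E→slot 4, F→slot 3, H→slot 5, C→slot 1, D skipped, A skipped, G skipped.
Slots: [1:C] [2:B] [3:F] [4:E] [5:H]
5 of 8 scheduled.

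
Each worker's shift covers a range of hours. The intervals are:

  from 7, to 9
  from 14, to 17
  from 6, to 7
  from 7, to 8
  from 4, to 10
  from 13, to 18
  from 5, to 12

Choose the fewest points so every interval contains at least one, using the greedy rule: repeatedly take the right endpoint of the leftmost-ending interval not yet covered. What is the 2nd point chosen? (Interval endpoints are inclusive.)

17

By right end: [6,7]  [7,8]  [7,9]  [4,10]  [5,12]  [14,17]  [13,18]
[6,7] uncovered → point at 7; [14,17] uncovered → point at 17.
Points: 7, 17 (2 total).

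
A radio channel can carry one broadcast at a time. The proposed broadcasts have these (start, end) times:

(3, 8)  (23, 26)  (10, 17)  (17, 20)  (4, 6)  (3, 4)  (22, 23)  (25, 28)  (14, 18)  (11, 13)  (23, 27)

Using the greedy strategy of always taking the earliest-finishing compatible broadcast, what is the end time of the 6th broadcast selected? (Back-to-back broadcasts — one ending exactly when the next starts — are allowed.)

By end time: (3,4), (4,6), (3,8), (11,13), (10,17), (14,18), (17,20), (22,23), (23,26), (23,27), (25,28).
Pick (3,4); next start ≥ 4 → (4,6); next start ≥ 6 → (11,13); next start ≥ 13 → (14,18); next start ≥ 18 → (22,23); next start ≥ 23 → (23,26).
Selected: (3,4) (4,6) (11,13) (14,18) (22,23) (23,26)

26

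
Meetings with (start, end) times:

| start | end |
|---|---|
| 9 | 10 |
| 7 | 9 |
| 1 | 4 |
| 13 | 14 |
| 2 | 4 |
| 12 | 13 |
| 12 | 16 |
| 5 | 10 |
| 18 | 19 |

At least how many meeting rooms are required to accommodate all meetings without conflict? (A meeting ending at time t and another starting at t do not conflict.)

The answer is the maximum number of intervals overlapping at any instant.
Events (time:±→running): 1:+→1 2:+→2 … peak 2.

2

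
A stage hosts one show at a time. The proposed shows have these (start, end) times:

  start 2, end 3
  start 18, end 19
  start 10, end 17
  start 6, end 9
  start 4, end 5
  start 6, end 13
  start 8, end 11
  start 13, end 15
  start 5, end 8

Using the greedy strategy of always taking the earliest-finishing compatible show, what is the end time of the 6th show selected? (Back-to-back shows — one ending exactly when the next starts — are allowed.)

Order by finish time; keep every interval that doesn't clash with the previous kept one.
Sorted by end: (2,3)  (4,5)  (5,8)  (6,9)  (8,11)  (6,13)  (13,15)  (10,17)  (18,19)
take (2,3); take (4,5); take (5,8); take (8,11); take (13,15); skip (10,17); take (18,19).
Selected: (2,3) (4,5) (5,8) (8,11) (13,15) (18,19)

19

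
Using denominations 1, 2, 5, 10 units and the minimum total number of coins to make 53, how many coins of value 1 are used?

53 = 5×10 + 1×2 + 1×1
Count of 1: 1

1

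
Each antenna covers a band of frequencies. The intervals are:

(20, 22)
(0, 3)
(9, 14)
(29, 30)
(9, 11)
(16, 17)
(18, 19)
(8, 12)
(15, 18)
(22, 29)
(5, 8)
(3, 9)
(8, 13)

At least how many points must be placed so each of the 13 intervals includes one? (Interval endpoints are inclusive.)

Process intervals by earliest right end; each time one isn't hit yet, stab at its right endpoint.
Sorted: [0,3] [5,8] [3,9] [9,11] [8,12] [8,13] [9,14] [16,17] [15,18] [18,19] [20,22] [22,29] [29,30]
{[0,3]} hit by 3; {[5,8],[3,9]} hit by 8; {[9,11],[8,12],[8,13],[9,14]} hit by 11; {[16,17],[15,18]} hit by 17; {[18,19]} hit by 19; {[20,22],[22,29]} hit by 22; {[29,30]} hit by 30.
Points: 3, 8, 11, 17, 19, 22, 30 (7 total).

7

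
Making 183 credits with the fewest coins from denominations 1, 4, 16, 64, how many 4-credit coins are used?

Use the largest denomination that fits, subtract, and repeat.
183 = 2×64 + 3×16 + 1×4 + 3×1
Count of 4: 1

1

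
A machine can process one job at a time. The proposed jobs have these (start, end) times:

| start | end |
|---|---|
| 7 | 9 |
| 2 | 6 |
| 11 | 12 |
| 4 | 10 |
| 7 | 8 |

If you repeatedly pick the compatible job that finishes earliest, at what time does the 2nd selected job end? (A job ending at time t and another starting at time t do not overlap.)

8

Sort by end time and greedily take each interval whose start is ≥ the last chosen end.
Sorted by end: (2,6)  (7,8)  (7,9)  (4,10)  (11,12)
take (2,6); take (7,8); skip (7,9); take (11,12).
Selected: (2,6) (7,8) (11,12)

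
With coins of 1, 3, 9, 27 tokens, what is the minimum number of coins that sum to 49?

5

49 = 1×27 + 2×9 + 1×3 + 1×1
Total coins = 1 + 2 + 1 + 1 = 5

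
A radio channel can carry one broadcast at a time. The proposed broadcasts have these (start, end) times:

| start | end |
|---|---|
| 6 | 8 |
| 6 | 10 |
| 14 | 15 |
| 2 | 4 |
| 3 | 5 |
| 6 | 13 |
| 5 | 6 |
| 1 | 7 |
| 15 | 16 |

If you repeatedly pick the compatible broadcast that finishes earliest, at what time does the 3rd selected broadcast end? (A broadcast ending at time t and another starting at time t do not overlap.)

By end time: (2,4), (3,5), (5,6), (1,7), (6,8), (6,10), (6,13), (14,15), (15,16).
Pick (2,4); next start ≥ 4 → (5,6); next start ≥ 6 → (6,8); next start ≥ 8 → (14,15); next start ≥ 15 → (15,16).
Selected: (2,4) (5,6) (6,8) (14,15) (15,16)

8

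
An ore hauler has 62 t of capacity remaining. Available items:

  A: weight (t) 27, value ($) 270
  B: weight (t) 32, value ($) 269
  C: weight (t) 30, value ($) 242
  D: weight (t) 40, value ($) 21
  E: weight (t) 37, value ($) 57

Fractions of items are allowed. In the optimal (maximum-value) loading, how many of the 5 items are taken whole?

Ratios (sorted): A 10.00, B 8.41, C 8.07, E 1.54, D 0.53
take A (27 @ 270); take B (32 @ 269); take 3/30 of C → 24.20. Capacity used 62/62.
2 item(s) taken whole; one partial (take 3/30 of C).

2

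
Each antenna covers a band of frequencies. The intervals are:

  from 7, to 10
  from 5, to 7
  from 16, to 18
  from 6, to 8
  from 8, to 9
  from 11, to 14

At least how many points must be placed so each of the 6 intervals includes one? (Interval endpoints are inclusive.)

Sorted: [5,7] [6,8] [8,9] [7,10] [11,14] [16,18]
{[5,7],[6,8]} hit by 7; {[8,9],[7,10]} hit by 9; {[11,14]} hit by 14; {[16,18]} hit by 18.
Points: 7, 9, 14, 18 (4 total).

4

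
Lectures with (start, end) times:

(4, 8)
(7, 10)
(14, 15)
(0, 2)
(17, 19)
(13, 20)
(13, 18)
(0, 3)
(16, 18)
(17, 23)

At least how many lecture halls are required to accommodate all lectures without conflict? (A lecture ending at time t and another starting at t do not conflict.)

Count concurrent intervals with a sweep; the peak is the room count.
Events (time:±→running): 0:+→1 0:+→2 2:-→1 3:-→0 4:+→1 7:+→2 8:-→1 10:-→0 13:+→1 13:+→2 14:+→3 15:-→2 16:+→3 17:+→4 17:+→5 … peak 5.

5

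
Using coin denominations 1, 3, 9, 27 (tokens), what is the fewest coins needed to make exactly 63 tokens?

3

63 − 2×27→9 − 1×9→0
Total coins = 2 + 1 = 3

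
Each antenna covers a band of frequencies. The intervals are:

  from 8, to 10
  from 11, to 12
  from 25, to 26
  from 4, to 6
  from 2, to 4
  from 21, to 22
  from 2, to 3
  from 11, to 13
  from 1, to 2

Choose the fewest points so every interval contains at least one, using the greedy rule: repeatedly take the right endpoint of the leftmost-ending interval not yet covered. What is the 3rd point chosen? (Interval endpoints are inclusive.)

10

Process intervals by earliest right end; each time one isn't hit yet, stab at its right endpoint.
By right end: [1,2]  [2,3]  [2,4]  [4,6]  [8,10]  [11,12]  [11,13]  [21,22]  [25,26]
[1,2] uncovered → point at 2; [4,6] uncovered → point at 6; [8,10] uncovered → point at 10; [11,12] uncovered → point at 12; [21,22] uncovered → point at 22; [25,26] uncovered → point at 26.
Points: 2, 6, 10, 12, 22, 26 (6 total).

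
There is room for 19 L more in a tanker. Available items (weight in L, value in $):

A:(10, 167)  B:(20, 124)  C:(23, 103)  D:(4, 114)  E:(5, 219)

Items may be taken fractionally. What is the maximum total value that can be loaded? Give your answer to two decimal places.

500.00

Greedy by value/weight ratio, highest first.
Order: E (219/5=43.80) > D (114/4=28.50) > A (167/10=16.70) > B (124/20=6.20) > C (103/23=4.48)
Fill: take E (5 @ 219) → take D (4 @ 114) → take A (10 @ 167); 19/19 used.
Total value = 500.00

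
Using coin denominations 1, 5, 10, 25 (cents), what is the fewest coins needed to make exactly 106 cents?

Greedy: take as many of the largest coin as possible, then repeat with the remainder.
106 − 4×25→6 − 1×5→1 − 1×1→0
Total coins = 4 + 1 + 1 = 6

6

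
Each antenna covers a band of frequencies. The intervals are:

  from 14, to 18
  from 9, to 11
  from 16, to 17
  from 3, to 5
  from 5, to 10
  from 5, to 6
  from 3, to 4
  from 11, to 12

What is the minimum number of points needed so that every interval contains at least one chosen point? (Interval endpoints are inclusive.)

4

Sorted: [3,4] [3,5] [5,6] [5,10] [9,11] [11,12] [16,17] [14,18]
{[3,4],[3,5]} hit by 4; {[5,6],[5,10]} hit by 6; {[9,11],[11,12]} hit by 11; {[16,17],[14,18]} hit by 17.
Points: 4, 6, 11, 17 (4 total).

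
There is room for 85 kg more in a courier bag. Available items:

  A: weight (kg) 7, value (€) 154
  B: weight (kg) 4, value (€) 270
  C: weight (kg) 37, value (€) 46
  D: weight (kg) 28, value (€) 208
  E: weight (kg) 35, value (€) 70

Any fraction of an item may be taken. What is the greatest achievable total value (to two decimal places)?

715.68

Ratios (sorted): B 67.50, A 22.00, D 7.43, E 2.00, C 1.24
take B (4 @ 270); take A (7 @ 154); take D (28 @ 208); take E (35 @ 70); take 11/37 of C → 13.68. Capacity used 85/85.
Total value = 715.68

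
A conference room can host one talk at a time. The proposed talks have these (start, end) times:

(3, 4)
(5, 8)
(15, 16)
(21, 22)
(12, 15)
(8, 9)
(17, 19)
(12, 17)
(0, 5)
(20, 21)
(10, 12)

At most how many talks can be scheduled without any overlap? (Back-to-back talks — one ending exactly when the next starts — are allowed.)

Greedy by earliest finish: after sorting by end time, pick each interval compatible with the last pick.
By end time: (3,4), (0,5), (5,8), (8,9), (10,12), (12,15), (15,16), (12,17), (17,19), (20,21), (21,22).
Pick (3,4); next start ≥ 4 → (5,8); next start ≥ 8 → (8,9); next start ≥ 9 → (10,12); next start ≥ 12 → (12,15); next start ≥ 15 → (15,16); next start ≥ 16 → (17,19); next start ≥ 19 → (20,21); next start ≥ 21 → (21,22).
Selected 9 talks.

9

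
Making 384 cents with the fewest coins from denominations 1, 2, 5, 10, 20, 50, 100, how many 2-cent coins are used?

384 = 3×100 + 1×50 + 1×20 + 1×10 + 2×2
Count of 2: 2

2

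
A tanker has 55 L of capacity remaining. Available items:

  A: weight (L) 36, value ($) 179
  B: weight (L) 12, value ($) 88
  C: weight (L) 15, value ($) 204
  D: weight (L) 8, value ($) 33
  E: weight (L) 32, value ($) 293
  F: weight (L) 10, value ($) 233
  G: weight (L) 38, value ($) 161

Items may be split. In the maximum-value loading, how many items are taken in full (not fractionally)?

2

Greedy by value/weight ratio, highest first.
Order: F (233/10=23.30) > C (204/15=13.60) > E (293/32=9.16) > B (88/12=7.33) > A (179/36=4.97) > G (161/38=4.24) > D (33/8=4.12)
Fill: take F (10 @ 233) → take C (15 @ 204) → take 30/32 of E → 274.69; 55/55 used.
2 item(s) taken whole; one partial (take 30/32 of E).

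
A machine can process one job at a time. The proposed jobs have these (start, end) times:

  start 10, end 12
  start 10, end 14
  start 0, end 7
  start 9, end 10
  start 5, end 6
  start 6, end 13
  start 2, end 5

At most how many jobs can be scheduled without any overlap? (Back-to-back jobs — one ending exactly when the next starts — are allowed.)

Sort by end time and greedily take each interval whose start is ≥ the last chosen end.
By end time: (2,5), (5,6), (0,7), (9,10), (10,12), (6,13), (10,14).
Pick (2,5); next start ≥ 5 → (5,6); next start ≥ 6 → (9,10); next start ≥ 10 → (10,12).
Selected 4 jobs.

4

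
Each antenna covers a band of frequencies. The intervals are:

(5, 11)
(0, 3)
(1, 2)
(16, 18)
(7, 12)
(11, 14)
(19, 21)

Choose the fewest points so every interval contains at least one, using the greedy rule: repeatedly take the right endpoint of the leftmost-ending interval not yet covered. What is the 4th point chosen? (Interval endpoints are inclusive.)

By right end: [1,2]  [0,3]  [5,11]  [7,12]  [11,14]  [16,18]  [19,21]
[1,2] uncovered → point at 2; [5,11] uncovered → point at 11; [16,18] uncovered → point at 18; [19,21] uncovered → point at 21.
Points: 2, 11, 18, 21 (4 total).

21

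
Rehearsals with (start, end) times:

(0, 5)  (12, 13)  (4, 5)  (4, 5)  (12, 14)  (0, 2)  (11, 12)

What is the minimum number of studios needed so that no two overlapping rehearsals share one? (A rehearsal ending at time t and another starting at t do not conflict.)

starts: [0, 0, 4, 4, 11, 12, 12]
ends:   [2, 5, 5, 5, 12, 13, 14]
s0→1 s0→2 e2→1 s4→2 s4→3  — peak 3.

3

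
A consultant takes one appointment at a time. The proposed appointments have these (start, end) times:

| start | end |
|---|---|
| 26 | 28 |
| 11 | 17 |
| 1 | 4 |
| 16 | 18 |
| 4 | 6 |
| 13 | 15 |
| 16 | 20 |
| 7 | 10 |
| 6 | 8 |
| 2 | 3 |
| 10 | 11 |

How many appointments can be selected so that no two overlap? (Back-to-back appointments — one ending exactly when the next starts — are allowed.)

7

Sort by end time and greedily take each interval whose start is ≥ the last chosen end.
By end time: (2,3), (1,4), (4,6), (6,8), (7,10), (10,11), (13,15), (11,17), (16,18), (16,20), (26,28).
Pick (2,3); next start ≥ 3 → (4,6); next start ≥ 6 → (6,8); next start ≥ 8 → (10,11); next start ≥ 11 → (13,15); next start ≥ 15 → (16,18); next start ≥ 18 → (26,28).
Selected 7 appointments.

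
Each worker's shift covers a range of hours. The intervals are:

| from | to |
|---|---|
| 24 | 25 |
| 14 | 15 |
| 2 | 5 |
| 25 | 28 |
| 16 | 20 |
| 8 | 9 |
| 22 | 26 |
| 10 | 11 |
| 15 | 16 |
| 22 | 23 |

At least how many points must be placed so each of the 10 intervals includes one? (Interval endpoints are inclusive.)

7

Process intervals by earliest right end; each time one isn't hit yet, stab at its right endpoint.
By right end: [2,5]  [8,9]  [10,11]  [14,15]  [15,16]  [16,20]  [22,23]  [24,25]  [22,26]  [25,28]
[2,5] uncovered → point at 5; [8,9] uncovered → point at 9; [10,11] uncovered → point at 11; [14,15] uncovered → point at 15; [16,20] uncovered → point at 20; [22,23] uncovered → point at 23; [24,25] uncovered → point at 25.
Points: 5, 9, 11, 15, 20, 23, 25 (7 total).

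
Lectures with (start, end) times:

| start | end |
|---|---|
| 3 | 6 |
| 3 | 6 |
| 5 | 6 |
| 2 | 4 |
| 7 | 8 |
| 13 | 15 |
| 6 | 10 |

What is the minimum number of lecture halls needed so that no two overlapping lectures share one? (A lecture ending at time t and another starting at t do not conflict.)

The answer is the maximum number of intervals overlapping at any instant.
Events (time:±→running): 2:+→1 3:+→2 3:+→3 … peak 3.

3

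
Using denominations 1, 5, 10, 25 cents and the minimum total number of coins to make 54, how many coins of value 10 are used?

54 − 2×25→4 − 4×1→0
Count of 10: 0

0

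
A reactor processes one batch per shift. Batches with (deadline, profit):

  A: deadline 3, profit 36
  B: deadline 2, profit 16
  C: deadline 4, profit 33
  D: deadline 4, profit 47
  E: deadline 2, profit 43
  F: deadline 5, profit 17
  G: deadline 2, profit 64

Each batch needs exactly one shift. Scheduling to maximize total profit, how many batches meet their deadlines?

Profit order: G=64 D=47 E=43 A=36 C=33 F=17 B=16
Assign: G→slot 2, D→slot 4, E→slot 1, A→slot 3, C skipped, F→slot 5, B skipped.
Slots: [1:E] [2:G] [3:A] [4:D] [5:F]
5 of 7 scheduled.

5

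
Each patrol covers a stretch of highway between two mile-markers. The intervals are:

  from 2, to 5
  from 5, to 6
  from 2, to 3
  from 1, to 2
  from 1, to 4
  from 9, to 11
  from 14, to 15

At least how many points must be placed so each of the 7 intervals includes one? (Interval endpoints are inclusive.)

Process intervals by earliest right end; each time one isn't hit yet, stab at its right endpoint.
Sorted: [1,2] [2,3] [1,4] [2,5] [5,6] [9,11] [14,15]
{[1,2],[2,3],[1,4],[2,5]} hit by 2; {[5,6]} hit by 6; {[9,11]} hit by 11; {[14,15]} hit by 15.
Points: 2, 6, 11, 15 (4 total).

4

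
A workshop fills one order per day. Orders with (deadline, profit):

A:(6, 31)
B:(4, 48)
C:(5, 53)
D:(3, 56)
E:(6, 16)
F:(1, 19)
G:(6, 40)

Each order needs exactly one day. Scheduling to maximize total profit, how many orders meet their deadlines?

Profit order: D=56 C=53 B=48 G=40 A=31 F=19 E=16
Assign: D→slot 3, C→slot 5, B→slot 4, G→slot 6, A→slot 2, F→slot 1, E skipped.
Slots: [1:F] [2:A] [3:D] [4:B] [5:C] [6:G]
6 of 7 scheduled.

6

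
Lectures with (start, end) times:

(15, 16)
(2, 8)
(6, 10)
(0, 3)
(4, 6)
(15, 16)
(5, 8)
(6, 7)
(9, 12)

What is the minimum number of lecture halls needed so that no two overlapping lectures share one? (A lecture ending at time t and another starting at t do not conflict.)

Count concurrent intervals with a sweep; the peak is the room count.
starts: [0, 2, 4, 5, 6, 6, 9, 15, 15]
ends:   [3, 6, 7, 8, 8, 10, 12, 16, 16]
s0→1 s2→2 e3→1 s4→2 s5→3 e6→2 s6→3 s6→4  — peak 4.

4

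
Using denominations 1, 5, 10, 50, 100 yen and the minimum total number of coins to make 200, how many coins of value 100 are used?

Use the largest denomination that fits, subtract, and repeat.
200 = 2×100
Count of 100: 2

2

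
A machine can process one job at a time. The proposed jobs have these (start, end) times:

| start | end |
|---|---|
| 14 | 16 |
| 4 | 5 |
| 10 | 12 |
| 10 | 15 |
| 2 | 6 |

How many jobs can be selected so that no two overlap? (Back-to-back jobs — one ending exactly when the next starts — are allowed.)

By end time: (4,5), (2,6), (10,12), (10,15), (14,16).
Pick (4,5); next start ≥ 5 → (10,12); next start ≥ 12 → (14,16).
Selected 3 jobs.

3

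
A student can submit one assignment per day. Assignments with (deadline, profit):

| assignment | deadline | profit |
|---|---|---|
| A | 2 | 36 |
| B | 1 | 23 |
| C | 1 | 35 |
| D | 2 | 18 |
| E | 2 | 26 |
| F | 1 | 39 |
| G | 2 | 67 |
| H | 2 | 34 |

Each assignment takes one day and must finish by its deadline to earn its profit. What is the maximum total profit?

By profit: G(d2,67), F(d1,39), A(d2,36), C(d1,35), H(d2,34), E(d2,26), B(d1,23), D(d2,18)
G→slot 2; F→slot 1; A skipped; C skipped; H skipped; E skipped; B skipped; D skipped.
Profit = 39 + 67 = 106

106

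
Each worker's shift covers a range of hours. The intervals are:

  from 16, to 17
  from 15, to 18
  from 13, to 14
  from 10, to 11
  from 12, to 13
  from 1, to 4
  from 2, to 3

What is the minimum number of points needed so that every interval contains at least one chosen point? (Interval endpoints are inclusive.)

Sort by right endpoint; whenever an interval is uncovered, place a point at its right end.
Sorted: [2,3] [1,4] [10,11] [12,13] [13,14] [16,17] [15,18]
{[2,3],[1,4]} hit by 3; {[10,11]} hit by 11; {[12,13],[13,14]} hit by 13; {[16,17],[15,18]} hit by 17.
Points: 3, 11, 13, 17 (4 total).

4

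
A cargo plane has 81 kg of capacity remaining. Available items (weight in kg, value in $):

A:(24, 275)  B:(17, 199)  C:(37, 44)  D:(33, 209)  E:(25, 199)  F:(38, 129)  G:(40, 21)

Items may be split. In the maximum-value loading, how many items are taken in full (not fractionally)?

3

Greedy by value/weight ratio, highest first.
Order: B (199/17=11.71) > A (275/24=11.46) > E (199/25=7.96) > D (209/33=6.33) > F (129/38=3.39) > C (44/37=1.19) > G (21/40=0.53)
Fill: take B (17 @ 199) → take A (24 @ 275) → take E (25 @ 199) → take 15/33 of D → 95.00; 81/81 used.
3 item(s) taken whole; one partial (take 15/33 of D).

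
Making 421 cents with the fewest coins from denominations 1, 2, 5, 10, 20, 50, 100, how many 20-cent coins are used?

1

Greedy: take as many of the largest coin as possible, then repeat with the remainder.
421 − 4×100→21 − 1×20→1 − 1×1→0
Count of 20: 1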